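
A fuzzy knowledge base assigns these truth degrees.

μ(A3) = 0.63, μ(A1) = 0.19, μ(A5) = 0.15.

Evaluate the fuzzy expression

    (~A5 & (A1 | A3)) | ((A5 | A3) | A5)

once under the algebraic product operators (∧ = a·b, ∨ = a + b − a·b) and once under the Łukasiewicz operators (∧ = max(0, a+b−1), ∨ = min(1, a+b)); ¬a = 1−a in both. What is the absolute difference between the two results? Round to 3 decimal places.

Under algebraic product:
  ~A5 = 1 − 0.1500 = 0.8500
  A1 | A3 = a + b − a·b on (0.1900, 0.6300) = 0.7003
  ~A5 & (A1 | A3) = a·b on (0.8500, 0.7003) = 0.5953
  A5 | A3 = a + b − a·b on (0.1500, 0.6300) = 0.6855
  (A5 | A3) | A5 = a + b − a·b on (0.6855, 0.1500) = 0.7327
  (~A5 & (A1 | A3)) | ((A5 | A3) | A5) = a + b − a·b on (0.5953, 0.7327) = 0.8918
  → value = 0.8918
Under Łukasiewicz:
  ~A5 = 1 − 0.15 = 0.85
  A1 | A3 = min(1, a+b) on (0.19, 0.63) = 0.82
  ~A5 & (A1 | A3) = max(0, a+b−1) on (0.85, 0.82) = 0.67
  A5 | A3 = min(1, a+b) on (0.15, 0.63) = 0.78
  (A5 | A3) | A5 = min(1, a+b) on (0.78, 0.15) = 0.93
  (~A5 & (A1 | A3)) | ((A5 | A3) | A5) = min(1, a+b) on (0.67, 0.93) = 1.00
  → value = 1.0000
|0.8918 − 1.0000| = 0.108

0.108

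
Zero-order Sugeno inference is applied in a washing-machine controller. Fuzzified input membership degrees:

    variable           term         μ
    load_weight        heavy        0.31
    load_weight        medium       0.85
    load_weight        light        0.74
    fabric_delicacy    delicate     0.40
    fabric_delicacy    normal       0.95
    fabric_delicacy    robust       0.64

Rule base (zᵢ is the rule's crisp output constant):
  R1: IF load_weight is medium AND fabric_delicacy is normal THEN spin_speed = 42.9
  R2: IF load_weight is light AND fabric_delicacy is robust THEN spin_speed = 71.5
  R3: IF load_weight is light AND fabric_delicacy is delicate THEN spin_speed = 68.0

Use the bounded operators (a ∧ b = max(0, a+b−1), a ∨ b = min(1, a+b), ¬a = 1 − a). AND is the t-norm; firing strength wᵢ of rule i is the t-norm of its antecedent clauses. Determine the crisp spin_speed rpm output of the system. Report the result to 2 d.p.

53.80

R1 (z=42.9): medium=0.85, normal=0.95; AND[max(0, a+b−1)] → w = 0.80
R2 (z=71.5): light=0.74, robust=0.64; AND[max(0, a+b−1)] → w = 0.38
R3 (z=68.0): light=0.74, delicate=0.40; AND[max(0, a+b−1)] → w = 0.14
Weighted average = (0.80·42.9 + 0.38·71.5 + 0.14·68.0) / (0.80 + 0.38 + 0.14)
  = 71.0100 / 1.3200 = 53.80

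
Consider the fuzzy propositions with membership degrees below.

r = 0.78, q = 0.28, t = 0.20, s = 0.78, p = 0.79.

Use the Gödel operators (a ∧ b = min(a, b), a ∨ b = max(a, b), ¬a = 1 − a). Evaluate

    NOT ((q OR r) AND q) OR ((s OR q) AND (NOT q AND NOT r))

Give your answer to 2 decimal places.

0.72

q OR r = max(a, b) on (0.28, 0.78) = 0.78
(q OR r) AND q = min(a, b) on (0.78, 0.28) = 0.28
NOT ((q OR r) AND q) = 1 − 0.28 = 0.72
s OR q = max(a, b) on (0.78, 0.28) = 0.78
NOT q = 1 − 0.28 = 0.72
NOT r = 1 − 0.78 = 0.22
NOT q AND NOT r = min(a, b) on (0.72, 0.22) = 0.22
(s OR q) AND (NOT q AND NOT r) = min(a, b) on (0.78, 0.22) = 0.22
NOT ((q OR r) AND q) OR ((s OR q) AND (NOT q AND NOT r)) = max(a, b) on (0.72, 0.22) = 0.72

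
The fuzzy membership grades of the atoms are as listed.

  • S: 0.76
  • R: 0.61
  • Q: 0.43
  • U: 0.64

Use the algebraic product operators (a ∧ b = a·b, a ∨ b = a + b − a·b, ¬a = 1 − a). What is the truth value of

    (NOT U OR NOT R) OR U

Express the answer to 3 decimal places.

0.859

NOT U = 1 − 0.6400 = 0.3600
NOT R = 1 − 0.6100 = 0.3900
NOT U OR NOT R = a + b − a·b on (0.3600, 0.3900) = 0.6096
(NOT U OR NOT R) OR U = a + b − a·b on (0.6096, 0.6400) = 0.8595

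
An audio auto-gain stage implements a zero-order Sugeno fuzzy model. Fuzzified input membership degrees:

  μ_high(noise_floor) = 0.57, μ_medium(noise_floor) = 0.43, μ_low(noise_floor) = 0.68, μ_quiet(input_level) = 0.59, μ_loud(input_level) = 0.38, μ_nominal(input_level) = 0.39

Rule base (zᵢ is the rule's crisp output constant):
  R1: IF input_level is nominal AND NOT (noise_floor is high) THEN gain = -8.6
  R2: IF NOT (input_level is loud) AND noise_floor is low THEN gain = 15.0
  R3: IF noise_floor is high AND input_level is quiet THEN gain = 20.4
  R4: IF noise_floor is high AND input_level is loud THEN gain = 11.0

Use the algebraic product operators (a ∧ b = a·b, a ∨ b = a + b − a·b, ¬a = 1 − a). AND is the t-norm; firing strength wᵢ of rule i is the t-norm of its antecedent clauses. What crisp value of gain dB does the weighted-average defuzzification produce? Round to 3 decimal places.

R1 (z=-8.6): nominal=0.39, ¬high=1−0.57=0.43; AND[a·b] → w = 0.1677
R2 (z=15.0): ¬loud=1−0.38=0.62, low=0.68; AND[a·b] → w = 0.4216
R3 (z=20.4): high=0.57, quiet=0.59; AND[a·b] → w = 0.3363
R4 (z=11.0): high=0.57, loud=0.38; AND[a·b] → w = 0.2166
Weighted average = (0.1677·-8.6 + 0.4216·15.0 + 0.3363·20.4 + 0.2166·11.0) / (0.1677 + 0.4216 + 0.3363 + 0.2166)
  = 14.1249 / 1.1422 = 12.366

12.366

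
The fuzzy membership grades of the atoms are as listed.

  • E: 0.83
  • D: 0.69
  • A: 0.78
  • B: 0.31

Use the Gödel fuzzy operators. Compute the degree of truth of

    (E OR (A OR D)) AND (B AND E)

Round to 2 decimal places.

A OR D = max(a, b) on (0.78, 0.69) = 0.78
E OR (A OR D) = max(a, b) on (0.83, 0.78) = 0.83
B AND E = min(a, b) on (0.31, 0.83) = 0.31
(E OR (A OR D)) AND (B AND E) = min(a, b) on (0.83, 0.31) = 0.31

0.31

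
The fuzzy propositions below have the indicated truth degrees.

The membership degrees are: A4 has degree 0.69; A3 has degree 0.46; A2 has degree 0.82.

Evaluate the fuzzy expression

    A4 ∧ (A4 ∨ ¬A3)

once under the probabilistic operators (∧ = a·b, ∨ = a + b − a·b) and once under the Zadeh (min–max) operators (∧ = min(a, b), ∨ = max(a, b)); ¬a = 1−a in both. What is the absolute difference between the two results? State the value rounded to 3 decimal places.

0.098

Under probabilistic:
  ¬A3 = 1 − 0.4600 = 0.5400
  A4 ∨ ¬A3 = a + b − a·b on (0.6900, 0.5400) = 0.8574
  A4 ∧ (A4 ∨ ¬A3) = a·b on (0.6900, 0.8574) = 0.5916
  → value = 0.5916
Under Zadeh (min–max):
  ¬A3 = 1 − 0.46 = 0.54
  A4 ∨ ¬A3 = max(a, b) on (0.69, 0.54) = 0.69
  A4 ∧ (A4 ∨ ¬A3) = min(a, b) on (0.69, 0.69) = 0.69
  → value = 0.6900
|0.5916 − 0.6900| = 0.098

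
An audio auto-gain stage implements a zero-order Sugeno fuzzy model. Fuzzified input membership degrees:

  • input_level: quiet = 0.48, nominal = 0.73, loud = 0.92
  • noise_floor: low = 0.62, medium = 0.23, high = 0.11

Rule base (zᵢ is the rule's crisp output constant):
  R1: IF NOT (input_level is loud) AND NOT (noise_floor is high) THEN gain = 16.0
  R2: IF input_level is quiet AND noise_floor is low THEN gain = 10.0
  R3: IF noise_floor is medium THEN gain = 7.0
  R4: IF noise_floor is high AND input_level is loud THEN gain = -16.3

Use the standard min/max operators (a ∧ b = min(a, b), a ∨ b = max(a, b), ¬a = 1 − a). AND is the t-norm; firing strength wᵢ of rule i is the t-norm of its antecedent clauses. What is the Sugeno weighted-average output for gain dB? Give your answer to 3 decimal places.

6.552

R1 (z=16.0): ¬loud=1−0.92=0.08, ¬high=1−0.11=0.89; AND[min(a, b)] → w = 0.08
R2 (z=10.0): quiet=0.48, low=0.62; AND[min(a, b)] → w = 0.48
R3 (z=7.0): medium=0.23 → w = 0.23
R4 (z=-16.3): high=0.11, loud=0.92; AND[min(a, b)] → w = 0.11
Weighted average = (0.08·16.0 + 0.48·10.0 + 0.23·7.0 + 0.11·-16.3) / (0.08 + 0.48 + 0.23 + 0.11)
  = 5.8970 / 0.9000 = 6.552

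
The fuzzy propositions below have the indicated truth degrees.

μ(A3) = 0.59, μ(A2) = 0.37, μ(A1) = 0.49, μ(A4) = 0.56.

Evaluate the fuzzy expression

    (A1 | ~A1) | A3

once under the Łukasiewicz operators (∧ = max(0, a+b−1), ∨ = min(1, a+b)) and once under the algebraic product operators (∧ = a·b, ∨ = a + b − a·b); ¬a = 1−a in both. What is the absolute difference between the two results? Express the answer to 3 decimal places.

0.102

Under Łukasiewicz:
  ~A1 = 1 − 0.49 = 0.51
  A1 | ~A1 = min(1, a+b) on (0.49, 0.51) = 1.00
  (A1 | ~A1) | A3 = min(1, a+b) on (1.00, 0.59) = 1.00
  → value = 1.0000
Under algebraic product:
  ~A1 = 1 − 0.4900 = 0.5100
  A1 | ~A1 = a + b − a·b on (0.4900, 0.5100) = 0.7501
  (A1 | ~A1) | A3 = a + b − a·b on (0.7501, 0.5900) = 0.8975
  → value = 0.8975
|1.0000 − 0.8975| = 0.102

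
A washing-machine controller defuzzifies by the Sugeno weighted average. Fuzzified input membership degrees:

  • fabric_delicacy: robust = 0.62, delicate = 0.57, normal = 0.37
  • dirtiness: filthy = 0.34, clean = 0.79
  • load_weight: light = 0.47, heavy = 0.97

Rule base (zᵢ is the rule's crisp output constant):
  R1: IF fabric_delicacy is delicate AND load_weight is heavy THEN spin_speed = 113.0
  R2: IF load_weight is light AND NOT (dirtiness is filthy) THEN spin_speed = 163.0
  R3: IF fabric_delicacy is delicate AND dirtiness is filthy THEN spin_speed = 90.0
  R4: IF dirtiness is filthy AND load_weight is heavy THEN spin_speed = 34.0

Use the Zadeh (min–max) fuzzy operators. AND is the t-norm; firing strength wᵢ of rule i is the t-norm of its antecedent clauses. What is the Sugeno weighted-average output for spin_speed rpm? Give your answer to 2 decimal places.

R1 (z=113.0): delicate=0.57, heavy=0.97; AND[min(a, b)] → w = 0.57
R2 (z=163.0): light=0.47, ¬filthy=1−0.34=0.66; AND[min(a, b)] → w = 0.47
R3 (z=90.0): delicate=0.57, filthy=0.34; AND[min(a, b)] → w = 0.34
R4 (z=34.0): filthy=0.34, heavy=0.97; AND[min(a, b)] → w = 0.34
Weighted average = (0.57·113.0 + 0.47·163.0 + 0.34·90.0 + 0.34·34.0) / (0.57 + 0.47 + 0.34 + 0.34)
  = 183.1800 / 1.7200 = 106.50

106.50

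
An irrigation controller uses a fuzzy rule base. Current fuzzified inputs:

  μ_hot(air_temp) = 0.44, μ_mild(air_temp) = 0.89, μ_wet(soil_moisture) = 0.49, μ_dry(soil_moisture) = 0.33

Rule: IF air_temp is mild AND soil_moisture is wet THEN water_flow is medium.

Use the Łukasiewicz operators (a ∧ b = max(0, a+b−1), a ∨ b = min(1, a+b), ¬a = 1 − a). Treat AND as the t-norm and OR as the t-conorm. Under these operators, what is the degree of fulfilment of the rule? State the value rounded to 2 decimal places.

firing strength: mild=0.89, wet=0.49; AND[max(0, a+b−1)] → w = 0.38

0.38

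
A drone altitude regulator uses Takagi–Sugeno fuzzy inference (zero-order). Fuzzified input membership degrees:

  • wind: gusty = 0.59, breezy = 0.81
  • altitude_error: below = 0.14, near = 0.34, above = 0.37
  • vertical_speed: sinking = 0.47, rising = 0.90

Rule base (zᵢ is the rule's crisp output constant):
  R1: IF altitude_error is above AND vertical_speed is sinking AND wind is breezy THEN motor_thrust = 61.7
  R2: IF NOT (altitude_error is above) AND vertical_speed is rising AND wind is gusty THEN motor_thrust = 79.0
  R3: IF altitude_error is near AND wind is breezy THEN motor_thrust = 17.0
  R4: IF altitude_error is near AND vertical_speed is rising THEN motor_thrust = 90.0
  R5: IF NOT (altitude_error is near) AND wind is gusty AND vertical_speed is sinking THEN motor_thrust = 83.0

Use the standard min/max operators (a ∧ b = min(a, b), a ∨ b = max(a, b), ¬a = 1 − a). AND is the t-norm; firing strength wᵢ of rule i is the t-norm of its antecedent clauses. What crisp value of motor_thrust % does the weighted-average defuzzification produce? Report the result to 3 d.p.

R1 (z=61.7): above=0.37, sinking=0.47, breezy=0.81; AND[min(a, b)] → w = 0.37
R2 (z=79.0): ¬above=1−0.37=0.63, rising=0.90, gusty=0.59; AND[min(a, b)] → w = 0.59
R3 (z=17.0): near=0.34, breezy=0.81; AND[min(a, b)] → w = 0.34
R4 (z=90.0): near=0.34, rising=0.90; AND[min(a, b)] → w = 0.34
R5 (z=83.0): ¬near=1−0.34=0.66, gusty=0.59, sinking=0.47; AND[min(a, b)] → w = 0.47
Weighted average = (0.37·61.7 + 0.59·79.0 + 0.34·17.0 + 0.34·90.0 + 0.47·83.0) / (0.37 + 0.59 + 0.34 + 0.34 + 0.47)
  = 144.8290 / 2.1100 = 68.639

68.639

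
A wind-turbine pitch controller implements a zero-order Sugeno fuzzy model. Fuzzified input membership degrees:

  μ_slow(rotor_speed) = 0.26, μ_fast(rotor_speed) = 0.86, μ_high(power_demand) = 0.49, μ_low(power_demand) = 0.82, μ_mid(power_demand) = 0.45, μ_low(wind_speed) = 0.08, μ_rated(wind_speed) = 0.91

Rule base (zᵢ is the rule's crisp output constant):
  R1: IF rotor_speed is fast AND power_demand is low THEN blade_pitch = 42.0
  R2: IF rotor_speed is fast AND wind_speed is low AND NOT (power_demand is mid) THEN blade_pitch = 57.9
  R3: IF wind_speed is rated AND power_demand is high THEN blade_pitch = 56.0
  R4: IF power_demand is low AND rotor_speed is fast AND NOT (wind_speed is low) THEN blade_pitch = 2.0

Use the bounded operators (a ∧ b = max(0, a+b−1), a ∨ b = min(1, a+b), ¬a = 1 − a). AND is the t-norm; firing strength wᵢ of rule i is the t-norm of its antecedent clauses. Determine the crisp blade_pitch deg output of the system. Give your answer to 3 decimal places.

31.048

R1 (z=42.0): fast=0.86, low=0.82; AND[max(0, a+b−1)] → w = 0.68
R2 (z=57.9): fast=0.86, low=0.08, ¬mid=1−0.45=0.55; AND[max(0, a+b−1)] → w = 0.00
R3 (z=56.0): rated=0.91, high=0.49; AND[max(0, a+b−1)] → w = 0.40
R4 (z=2.0): low=0.82, fast=0.86, ¬low=1−0.08=0.92; AND[max(0, a+b−1)] → w = 0.60
Weighted average = (0.68·42.0 + 0.00·57.9 + 0.40·56.0 + 0.60·2.0) / (0.68 + 0.00 + 0.40 + 0.60)
  = 52.1600 / 1.6800 = 31.048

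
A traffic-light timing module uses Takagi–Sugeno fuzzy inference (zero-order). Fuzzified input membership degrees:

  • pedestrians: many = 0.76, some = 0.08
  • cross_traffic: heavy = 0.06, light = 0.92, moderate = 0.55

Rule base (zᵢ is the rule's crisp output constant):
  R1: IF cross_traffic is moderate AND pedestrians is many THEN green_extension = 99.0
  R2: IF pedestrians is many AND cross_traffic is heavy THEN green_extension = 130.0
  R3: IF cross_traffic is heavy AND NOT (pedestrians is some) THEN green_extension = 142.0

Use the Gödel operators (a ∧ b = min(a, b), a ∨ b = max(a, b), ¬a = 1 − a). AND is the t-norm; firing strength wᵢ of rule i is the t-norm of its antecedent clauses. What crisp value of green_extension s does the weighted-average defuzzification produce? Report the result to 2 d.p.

105.63

R1 (z=99.0): moderate=0.55, many=0.76; AND[min(a, b)] → w = 0.55
R2 (z=130.0): many=0.76, heavy=0.06; AND[min(a, b)] → w = 0.06
R3 (z=142.0): heavy=0.06, ¬some=1−0.08=0.92; AND[min(a, b)] → w = 0.06
Weighted average = (0.55·99.0 + 0.06·130.0 + 0.06·142.0) / (0.55 + 0.06 + 0.06)
  = 70.7700 / 0.6700 = 105.63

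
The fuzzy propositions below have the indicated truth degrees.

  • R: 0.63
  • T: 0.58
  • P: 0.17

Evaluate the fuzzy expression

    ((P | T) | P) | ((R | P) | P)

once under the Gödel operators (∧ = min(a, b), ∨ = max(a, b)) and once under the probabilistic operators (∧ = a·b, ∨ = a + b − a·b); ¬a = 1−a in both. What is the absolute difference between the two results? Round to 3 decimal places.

Under Gödel:
  P | T = max(a, b) on (0.17, 0.58) = 0.58
  (P | T) | P = max(a, b) on (0.58, 0.17) = 0.58
  R | P = max(a, b) on (0.63, 0.17) = 0.63
  (R | P) | P = max(a, b) on (0.63, 0.17) = 0.63
  ((P | T) | P) | ((R | P) | P) = max(a, b) on (0.58, 0.63) = 0.63
  → value = 0.6300
Under probabilistic:
  P | T = a + b − a·b on (0.1700, 0.5800) = 0.6514
  (P | T) | P = a + b − a·b on (0.6514, 0.1700) = 0.7107
  R | P = a + b − a·b on (0.6300, 0.1700) = 0.6929
  (R | P) | P = a + b − a·b on (0.6929, 0.1700) = 0.7451
  ((P | T) | P) | ((R | P) | P) = a + b − a·b on (0.7107, 0.7451) = 0.9262
  → value = 0.9262
|0.6300 − 0.9262| = 0.296

0.296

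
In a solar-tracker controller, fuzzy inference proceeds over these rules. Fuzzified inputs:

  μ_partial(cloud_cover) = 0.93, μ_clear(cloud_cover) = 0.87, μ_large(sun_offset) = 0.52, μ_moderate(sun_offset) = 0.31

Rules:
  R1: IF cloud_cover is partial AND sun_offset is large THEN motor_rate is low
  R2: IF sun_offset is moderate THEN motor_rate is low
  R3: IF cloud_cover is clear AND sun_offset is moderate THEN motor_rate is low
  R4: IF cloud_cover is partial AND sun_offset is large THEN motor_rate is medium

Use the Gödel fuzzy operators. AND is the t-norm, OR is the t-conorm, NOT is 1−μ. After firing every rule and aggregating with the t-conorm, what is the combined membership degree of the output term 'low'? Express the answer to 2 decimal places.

R1: partial=0.93, large=0.52; AND[min(a, b)] → w = 0.52
R2: moderate=0.31 → w = 0.31
R3: clear=0.87, moderate=0.31; AND[min(a, b)] → w = 0.31
R4: partial=0.93, large=0.52; AND[min(a, b)] → w = 0.52
Rules with consequent 'low': {R1, R2, R3} → strengths 0.52, 0.31, 0.31
Aggregate via t-conorm [max(a, b)]: 0.52

0.52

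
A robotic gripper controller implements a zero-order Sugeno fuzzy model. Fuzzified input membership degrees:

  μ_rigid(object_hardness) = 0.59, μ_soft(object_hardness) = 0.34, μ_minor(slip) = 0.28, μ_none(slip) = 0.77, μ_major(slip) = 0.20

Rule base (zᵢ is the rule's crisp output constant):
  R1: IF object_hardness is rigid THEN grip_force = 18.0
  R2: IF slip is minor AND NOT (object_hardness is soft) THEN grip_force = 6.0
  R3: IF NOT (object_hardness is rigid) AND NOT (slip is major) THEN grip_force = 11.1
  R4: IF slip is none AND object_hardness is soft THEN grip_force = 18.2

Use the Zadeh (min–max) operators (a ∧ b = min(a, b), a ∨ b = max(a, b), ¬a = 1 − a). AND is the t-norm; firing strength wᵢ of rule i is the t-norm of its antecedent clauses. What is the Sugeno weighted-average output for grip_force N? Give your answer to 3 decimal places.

R1 (z=18.0): rigid=0.59 → w = 0.59
R2 (z=6.0): minor=0.28, ¬soft=1−0.34=0.66; AND[min(a, b)] → w = 0.28
R3 (z=11.1): ¬rigid=1−0.59=0.41, ¬major=1−0.20=0.80; AND[min(a, b)] → w = 0.41
R4 (z=18.2): none=0.77, soft=0.34; AND[min(a, b)] → w = 0.34
Weighted average = (0.59·18.0 + 0.28·6.0 + 0.41·11.1 + 0.34·18.2) / (0.59 + 0.28 + 0.41 + 0.34)
  = 23.0390 / 1.6200 = 14.222

14.222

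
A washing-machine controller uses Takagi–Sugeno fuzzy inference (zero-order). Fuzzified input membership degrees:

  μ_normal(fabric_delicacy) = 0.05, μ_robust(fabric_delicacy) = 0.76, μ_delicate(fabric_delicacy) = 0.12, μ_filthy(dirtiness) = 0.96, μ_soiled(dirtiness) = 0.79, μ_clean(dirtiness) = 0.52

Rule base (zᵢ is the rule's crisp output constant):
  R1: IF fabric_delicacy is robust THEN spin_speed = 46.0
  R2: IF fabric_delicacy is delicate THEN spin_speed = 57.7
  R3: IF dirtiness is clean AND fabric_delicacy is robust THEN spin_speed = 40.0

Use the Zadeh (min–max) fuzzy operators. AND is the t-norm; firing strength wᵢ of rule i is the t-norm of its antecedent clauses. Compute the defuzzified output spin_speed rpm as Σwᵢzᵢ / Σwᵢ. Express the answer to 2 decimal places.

R1 (z=46.0): robust=0.76 → w = 0.76
R2 (z=57.7): delicate=0.12 → w = 0.12
R3 (z=40.0): clean=0.52, robust=0.76; AND[min(a, b)] → w = 0.52
Weighted average = (0.76·46.0 + 0.12·57.7 + 0.52·40.0) / (0.76 + 0.12 + 0.52)
  = 62.6840 / 1.4000 = 44.77

44.77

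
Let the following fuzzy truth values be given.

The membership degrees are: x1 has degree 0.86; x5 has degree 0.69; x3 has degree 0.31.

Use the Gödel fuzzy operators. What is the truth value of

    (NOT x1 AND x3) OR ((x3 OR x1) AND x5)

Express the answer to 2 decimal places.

NOT x1 = 1 − 0.86 = 0.14
NOT x1 AND x3 = min(a, b) on (0.14, 0.31) = 0.14
x3 OR x1 = max(a, b) on (0.31, 0.86) = 0.86
(x3 OR x1) AND x5 = min(a, b) on (0.86, 0.69) = 0.69
(NOT x1 AND x3) OR ((x3 OR x1) AND x5) = max(a, b) on (0.14, 0.69) = 0.69

0.69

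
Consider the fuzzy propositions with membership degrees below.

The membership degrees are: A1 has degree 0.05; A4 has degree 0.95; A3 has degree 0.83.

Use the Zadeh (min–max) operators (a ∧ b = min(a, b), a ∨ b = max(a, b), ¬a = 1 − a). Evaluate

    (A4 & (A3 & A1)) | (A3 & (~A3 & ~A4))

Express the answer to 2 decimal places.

A3 & A1 = min(a, b) on (0.83, 0.05) = 0.05
A4 & (A3 & A1) = min(a, b) on (0.95, 0.05) = 0.05
~A3 = 1 − 0.83 = 0.17
~A4 = 1 − 0.95 = 0.05
~A3 & ~A4 = min(a, b) on (0.17, 0.05) = 0.05
A3 & (~A3 & ~A4) = min(a, b) on (0.83, 0.05) = 0.05
(A4 & (A3 & A1)) | (A3 & (~A3 & ~A4)) = max(a, b) on (0.05, 0.05) = 0.05

0.05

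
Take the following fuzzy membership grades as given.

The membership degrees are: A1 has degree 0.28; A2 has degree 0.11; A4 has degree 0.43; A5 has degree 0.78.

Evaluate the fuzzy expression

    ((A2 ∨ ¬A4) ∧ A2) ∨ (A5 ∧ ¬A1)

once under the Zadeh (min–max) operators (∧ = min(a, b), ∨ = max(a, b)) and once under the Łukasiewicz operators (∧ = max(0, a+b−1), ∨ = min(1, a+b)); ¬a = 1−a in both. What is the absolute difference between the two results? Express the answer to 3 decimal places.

0.220

Under Zadeh (min–max):
  ¬A4 = 1 − 0.43 = 0.57
  A2 ∨ ¬A4 = max(a, b) on (0.11, 0.57) = 0.57
  (A2 ∨ ¬A4) ∧ A2 = min(a, b) on (0.57, 0.11) = 0.11
  ¬A1 = 1 − 0.28 = 0.72
  A5 ∧ ¬A1 = min(a, b) on (0.78, 0.72) = 0.72
  ((A2 ∨ ¬A4) ∧ A2) ∨ (A5 ∧ ¬A1) = max(a, b) on (0.11, 0.72) = 0.72
  → value = 0.7200
Under Łukasiewicz:
  ¬A4 = 1 − 0.43 = 0.57
  A2 ∨ ¬A4 = min(1, a+b) on (0.11, 0.57) = 0.68
  (A2 ∨ ¬A4) ∧ A2 = max(0, a+b−1) on (0.68, 0.11) = 0.00
  ¬A1 = 1 − 0.28 = 0.72
  A5 ∧ ¬A1 = max(0, a+b−1) on (0.78, 0.72) = 0.50
  ((A2 ∨ ¬A4) ∧ A2) ∨ (A5 ∧ ¬A1) = min(1, a+b) on (0.00, 0.50) = 0.50
  → value = 0.5000
|0.7200 − 0.5000| = 0.220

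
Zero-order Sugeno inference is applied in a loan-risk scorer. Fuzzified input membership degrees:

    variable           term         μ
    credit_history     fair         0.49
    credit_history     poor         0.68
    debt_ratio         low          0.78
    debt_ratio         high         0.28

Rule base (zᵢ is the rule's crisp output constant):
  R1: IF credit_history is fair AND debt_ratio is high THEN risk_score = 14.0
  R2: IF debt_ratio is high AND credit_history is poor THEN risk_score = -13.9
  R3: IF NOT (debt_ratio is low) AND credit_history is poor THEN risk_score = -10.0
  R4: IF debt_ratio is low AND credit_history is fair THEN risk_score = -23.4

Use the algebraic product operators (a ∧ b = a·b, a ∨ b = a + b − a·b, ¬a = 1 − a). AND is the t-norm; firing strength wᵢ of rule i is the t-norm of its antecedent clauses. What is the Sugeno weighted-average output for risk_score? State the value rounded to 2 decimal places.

R1 (z=14.0): fair=0.49, high=0.28; AND[a·b] → w = 0.1372
R2 (z=-13.9): high=0.28, poor=0.68; AND[a·b] → w = 0.1904
R3 (z=-10.0): ¬low=1−0.78=0.22, poor=0.68; AND[a·b] → w = 0.1496
R4 (z=-23.4): low=0.78, fair=0.49; AND[a·b] → w = 0.3822
Weighted average = (0.1372·14.0 + 0.1904·-13.9 + 0.1496·-10.0 + 0.3822·-23.4) / (0.1372 + 0.1904 + 0.1496 + 0.3822)
  = -11.1652 / 0.8594 = -12.99

-12.99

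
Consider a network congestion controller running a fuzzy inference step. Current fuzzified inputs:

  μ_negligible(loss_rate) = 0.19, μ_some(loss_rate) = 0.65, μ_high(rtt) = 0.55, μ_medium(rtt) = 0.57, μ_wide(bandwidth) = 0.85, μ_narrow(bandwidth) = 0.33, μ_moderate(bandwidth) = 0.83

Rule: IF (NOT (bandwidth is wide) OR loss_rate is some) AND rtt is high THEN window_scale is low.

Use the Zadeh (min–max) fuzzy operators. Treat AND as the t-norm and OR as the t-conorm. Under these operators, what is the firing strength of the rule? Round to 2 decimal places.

0.55

firing strength: (¬wide=1−0.85=0.15 OR some=0.65) = 0.65; AND[min(a, b)] with high=0.55 → w = 0.55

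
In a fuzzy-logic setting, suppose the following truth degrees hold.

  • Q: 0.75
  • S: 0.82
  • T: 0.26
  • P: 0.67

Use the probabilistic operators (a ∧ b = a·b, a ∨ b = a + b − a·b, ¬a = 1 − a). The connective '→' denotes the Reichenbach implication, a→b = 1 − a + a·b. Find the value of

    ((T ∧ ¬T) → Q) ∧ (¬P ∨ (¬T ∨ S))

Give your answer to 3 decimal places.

¬T = 1 − 0.2600 = 0.7400
T ∧ ¬T = a·b on (0.2600, 0.7400) = 0.1924
(T ∧ ¬T) → Q  [Reichenbach: 1 − a + a·b] with a=0.1924, b=0.7500 → 0.9519
¬P = 1 − 0.6700 = 0.3300
¬T = 1 − 0.2600 = 0.7400
¬T ∨ S = a + b − a·b on (0.7400, 0.8200) = 0.9532
¬P ∨ (¬T ∨ S) = a + b − a·b on (0.3300, 0.9532) = 0.9686
((T ∧ ¬T) → Q) ∧ (¬P ∨ (¬T ∨ S)) = a·b on (0.9519, 0.9686) = 0.9221

0.922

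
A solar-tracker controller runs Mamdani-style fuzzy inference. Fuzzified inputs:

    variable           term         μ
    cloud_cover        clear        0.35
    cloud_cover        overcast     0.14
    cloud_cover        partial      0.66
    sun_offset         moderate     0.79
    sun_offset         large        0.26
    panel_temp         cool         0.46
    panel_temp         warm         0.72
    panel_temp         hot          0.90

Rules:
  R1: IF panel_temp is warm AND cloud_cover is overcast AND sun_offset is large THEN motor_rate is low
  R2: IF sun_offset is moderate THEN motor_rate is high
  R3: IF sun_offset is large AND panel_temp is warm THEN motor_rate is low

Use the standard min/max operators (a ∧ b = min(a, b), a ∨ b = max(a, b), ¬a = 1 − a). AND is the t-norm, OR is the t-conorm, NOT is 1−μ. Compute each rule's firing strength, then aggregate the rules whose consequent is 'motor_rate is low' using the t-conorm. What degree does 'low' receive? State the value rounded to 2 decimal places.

0.26

R1: warm=0.72, overcast=0.14, large=0.26; AND[min(a, b)] → w = 0.14
R2: moderate=0.79 → w = 0.79
R3: large=0.26, warm=0.72; AND[min(a, b)] → w = 0.26
Rules with consequent 'low': {R1, R3} → strengths 0.14, 0.26
Aggregate via t-conorm [max(a, b)]: 0.26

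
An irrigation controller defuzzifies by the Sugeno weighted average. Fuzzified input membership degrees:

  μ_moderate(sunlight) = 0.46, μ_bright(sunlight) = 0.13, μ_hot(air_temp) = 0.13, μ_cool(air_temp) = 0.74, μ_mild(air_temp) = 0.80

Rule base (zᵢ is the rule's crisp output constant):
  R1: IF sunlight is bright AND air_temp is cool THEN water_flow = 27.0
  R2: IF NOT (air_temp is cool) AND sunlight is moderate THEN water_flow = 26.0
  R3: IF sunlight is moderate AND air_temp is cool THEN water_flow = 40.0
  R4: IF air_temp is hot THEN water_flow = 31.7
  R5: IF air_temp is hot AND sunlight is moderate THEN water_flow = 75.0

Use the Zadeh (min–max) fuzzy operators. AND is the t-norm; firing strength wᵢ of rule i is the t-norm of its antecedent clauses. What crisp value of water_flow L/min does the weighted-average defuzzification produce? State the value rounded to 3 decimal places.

38.325

R1 (z=27.0): bright=0.13, cool=0.74; AND[min(a, b)] → w = 0.13
R2 (z=26.0): ¬cool=1−0.74=0.26, moderate=0.46; AND[min(a, b)] → w = 0.26
R3 (z=40.0): moderate=0.46, cool=0.74; AND[min(a, b)] → w = 0.46
R4 (z=31.7): hot=0.13 → w = 0.13
R5 (z=75.0): hot=0.13, moderate=0.46; AND[min(a, b)] → w = 0.13
Weighted average = (0.13·27.0 + 0.26·26.0 + 0.46·40.0 + 0.13·31.7 + 0.13·75.0) / (0.13 + 0.26 + 0.46 + 0.13 + 0.13)
  = 42.5410 / 1.1100 = 38.325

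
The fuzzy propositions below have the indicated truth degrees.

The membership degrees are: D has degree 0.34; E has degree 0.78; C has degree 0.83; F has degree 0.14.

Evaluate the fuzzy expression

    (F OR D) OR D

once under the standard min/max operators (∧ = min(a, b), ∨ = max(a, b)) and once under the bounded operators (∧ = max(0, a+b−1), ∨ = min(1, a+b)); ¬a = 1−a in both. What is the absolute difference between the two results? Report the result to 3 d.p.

0.480

Under standard min/max:
  F OR D = max(a, b) on (0.14, 0.34) = 0.34
  (F OR D) OR D = max(a, b) on (0.34, 0.34) = 0.34
  → value = 0.3400
Under bounded:
  F OR D = min(1, a+b) on (0.14, 0.34) = 0.48
  (F OR D) OR D = min(1, a+b) on (0.48, 0.34) = 0.82
  → value = 0.8200
|0.3400 − 0.8200| = 0.480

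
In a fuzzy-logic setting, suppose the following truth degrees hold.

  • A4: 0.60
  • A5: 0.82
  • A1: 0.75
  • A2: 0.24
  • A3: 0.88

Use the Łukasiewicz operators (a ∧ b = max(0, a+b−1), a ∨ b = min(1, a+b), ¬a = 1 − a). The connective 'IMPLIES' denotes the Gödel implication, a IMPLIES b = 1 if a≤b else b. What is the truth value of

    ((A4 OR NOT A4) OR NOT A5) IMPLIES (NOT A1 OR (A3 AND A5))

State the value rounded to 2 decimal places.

0.95

NOT A4 = 1 − 0.60 = 0.40
A4 OR NOT A4 = min(1, a+b) on (0.60, 0.40) = 1.00
NOT A5 = 1 − 0.82 = 0.18
(A4 OR NOT A4) OR NOT A5 = min(1, a+b) on (1.00, 0.18) = 1.00
NOT A1 = 1 − 0.75 = 0.25
A3 AND A5 = max(0, a+b−1) on (0.88, 0.82) = 0.70
NOT A1 OR (A3 AND A5) = min(1, a+b) on (0.25, 0.70) = 0.95
((A4 OR NOT A4) OR NOT A5) IMPLIES (NOT A1 OR (A3 AND A5))  [Gödel: 1 if a≤b else b] with a=1.00, b=0.95 → 0.95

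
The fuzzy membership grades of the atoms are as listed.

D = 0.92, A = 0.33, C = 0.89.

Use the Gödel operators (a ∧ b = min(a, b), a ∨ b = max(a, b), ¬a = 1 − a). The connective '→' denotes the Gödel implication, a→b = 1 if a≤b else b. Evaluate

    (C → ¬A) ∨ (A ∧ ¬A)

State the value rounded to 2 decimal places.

0.67

¬A = 1 − 0.33 = 0.67
C → ¬A  [Gödel: 1 if a≤b else b] with a=0.89, b=0.67 → 0.67
¬A = 1 − 0.33 = 0.67
A ∧ ¬A = min(a, b) on (0.33, 0.67) = 0.33
(C → ¬A) ∨ (A ∧ ¬A) = max(a, b) on (0.67, 0.33) = 0.67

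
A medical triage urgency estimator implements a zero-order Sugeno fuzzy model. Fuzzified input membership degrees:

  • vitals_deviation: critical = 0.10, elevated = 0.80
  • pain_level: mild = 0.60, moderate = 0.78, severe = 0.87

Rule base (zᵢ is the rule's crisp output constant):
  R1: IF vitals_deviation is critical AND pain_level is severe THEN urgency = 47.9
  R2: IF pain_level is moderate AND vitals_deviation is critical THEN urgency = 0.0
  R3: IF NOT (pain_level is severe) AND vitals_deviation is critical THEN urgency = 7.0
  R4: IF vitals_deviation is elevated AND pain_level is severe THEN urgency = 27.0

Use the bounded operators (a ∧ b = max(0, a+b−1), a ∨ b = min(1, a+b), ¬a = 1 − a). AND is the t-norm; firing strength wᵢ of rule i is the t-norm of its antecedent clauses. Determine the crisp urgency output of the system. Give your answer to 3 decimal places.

R1 (z=47.9): critical=0.10, severe=0.87; AND[max(0, a+b−1)] → w = 0.00
R2 (z=0.0): moderate=0.78, critical=0.10; AND[max(0, a+b−1)] → w = 0.00
R3 (z=7.0): ¬severe=1−0.87=0.13, critical=0.10; AND[max(0, a+b−1)] → w = 0.00
R4 (z=27.0): elevated=0.80, severe=0.87; AND[max(0, a+b−1)] → w = 0.67
Weighted average = (0.00·47.9 + 0.00·0.0 + 0.00·7.0 + 0.67·27.0) / (0.00 + 0.00 + 0.00 + 0.67)
  = 18.0900 / 0.6700 = 27.000

27.000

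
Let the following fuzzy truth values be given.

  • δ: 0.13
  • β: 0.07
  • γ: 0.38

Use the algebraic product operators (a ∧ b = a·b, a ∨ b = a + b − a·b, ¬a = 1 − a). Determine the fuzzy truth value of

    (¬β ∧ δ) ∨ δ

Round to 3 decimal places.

0.235

¬β = 1 − 0.0700 = 0.9300
¬β ∧ δ = a·b on (0.9300, 0.1300) = 0.1209
(¬β ∧ δ) ∨ δ = a + b − a·b on (0.1209, 0.1300) = 0.2352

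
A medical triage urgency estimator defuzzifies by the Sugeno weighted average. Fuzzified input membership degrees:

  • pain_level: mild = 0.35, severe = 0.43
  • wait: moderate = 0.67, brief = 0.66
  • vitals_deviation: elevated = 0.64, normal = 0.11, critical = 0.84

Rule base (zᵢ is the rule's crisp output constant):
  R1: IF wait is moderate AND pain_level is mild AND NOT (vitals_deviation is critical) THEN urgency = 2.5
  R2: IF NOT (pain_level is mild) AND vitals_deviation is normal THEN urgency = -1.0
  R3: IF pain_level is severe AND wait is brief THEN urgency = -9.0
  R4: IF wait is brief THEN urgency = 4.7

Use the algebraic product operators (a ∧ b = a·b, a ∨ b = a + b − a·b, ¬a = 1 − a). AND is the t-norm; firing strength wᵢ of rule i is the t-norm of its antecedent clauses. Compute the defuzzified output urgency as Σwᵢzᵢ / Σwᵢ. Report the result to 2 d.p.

R1 (z=2.5): moderate=0.67, mild=0.35, ¬critical=1−0.84=0.16; AND[a·b] → w = 0.0375
R2 (z=-1.0): ¬mild=1−0.35=0.65, normal=0.11; AND[a·b] → w = 0.0715
R3 (z=-9.0): severe=0.43, brief=0.66; AND[a·b] → w = 0.2838
R4 (z=4.7): brief=0.66 → w = 0.6600
Weighted average = (0.0375·2.5 + 0.0715·-1.0 + 0.2838·-9.0 + 0.6600·4.7) / (0.0375 + 0.0715 + 0.2838 + 0.6600)
  = 0.5701 / 1.0528 = 0.54

0.54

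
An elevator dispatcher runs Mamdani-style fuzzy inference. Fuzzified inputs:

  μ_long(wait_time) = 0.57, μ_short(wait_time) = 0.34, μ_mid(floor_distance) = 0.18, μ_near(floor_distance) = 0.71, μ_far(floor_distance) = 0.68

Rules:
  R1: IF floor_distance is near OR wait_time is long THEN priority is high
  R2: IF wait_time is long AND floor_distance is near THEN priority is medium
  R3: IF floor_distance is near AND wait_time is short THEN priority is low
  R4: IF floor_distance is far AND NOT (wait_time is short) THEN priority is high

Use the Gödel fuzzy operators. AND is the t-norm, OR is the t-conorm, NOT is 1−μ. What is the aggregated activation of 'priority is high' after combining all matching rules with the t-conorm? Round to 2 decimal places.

R1: near=0.71, long=0.57; OR[max(a, b)] → w = 0.71
R2: long=0.57, near=0.71; AND[min(a, b)] → w = 0.57
R3: near=0.71, short=0.34; AND[min(a, b)] → w = 0.34
R4: far=0.68, ¬short=1−0.34=0.66; AND[min(a, b)] → w = 0.66
Rules with consequent 'high': {R1, R4} → strengths 0.71, 0.66
Aggregate via t-conorm [max(a, b)]: 0.71

0.71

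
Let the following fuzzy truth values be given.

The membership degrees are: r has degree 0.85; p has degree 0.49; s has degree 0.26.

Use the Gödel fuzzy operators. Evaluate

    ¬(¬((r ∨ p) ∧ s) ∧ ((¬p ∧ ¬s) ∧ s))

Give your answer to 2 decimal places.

0.74

r ∨ p = max(a, b) on (0.85, 0.49) = 0.85
(r ∨ p) ∧ s = min(a, b) on (0.85, 0.26) = 0.26
¬((r ∨ p) ∧ s) = 1 − 0.26 = 0.74
¬p = 1 − 0.49 = 0.51
¬s = 1 − 0.26 = 0.74
¬p ∧ ¬s = min(a, b) on (0.51, 0.74) = 0.51
(¬p ∧ ¬s) ∧ s = min(a, b) on (0.51, 0.26) = 0.26
¬((r ∨ p) ∧ s) ∧ ((¬p ∧ ¬s) ∧ s) = min(a, b) on (0.74, 0.26) = 0.26
¬(¬((r ∨ p) ∧ s) ∧ ((¬p ∧ ¬s) ∧ s)) = 1 − 0.26 = 0.74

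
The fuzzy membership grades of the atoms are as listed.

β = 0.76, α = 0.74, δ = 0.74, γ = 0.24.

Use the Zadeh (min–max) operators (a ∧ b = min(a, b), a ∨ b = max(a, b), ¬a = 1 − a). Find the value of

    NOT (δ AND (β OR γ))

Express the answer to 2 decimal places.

0.26

β OR γ = max(a, b) on (0.76, 0.24) = 0.76
δ AND (β OR γ) = min(a, b) on (0.74, 0.76) = 0.74
NOT (δ AND (β OR γ)) = 1 − 0.74 = 0.26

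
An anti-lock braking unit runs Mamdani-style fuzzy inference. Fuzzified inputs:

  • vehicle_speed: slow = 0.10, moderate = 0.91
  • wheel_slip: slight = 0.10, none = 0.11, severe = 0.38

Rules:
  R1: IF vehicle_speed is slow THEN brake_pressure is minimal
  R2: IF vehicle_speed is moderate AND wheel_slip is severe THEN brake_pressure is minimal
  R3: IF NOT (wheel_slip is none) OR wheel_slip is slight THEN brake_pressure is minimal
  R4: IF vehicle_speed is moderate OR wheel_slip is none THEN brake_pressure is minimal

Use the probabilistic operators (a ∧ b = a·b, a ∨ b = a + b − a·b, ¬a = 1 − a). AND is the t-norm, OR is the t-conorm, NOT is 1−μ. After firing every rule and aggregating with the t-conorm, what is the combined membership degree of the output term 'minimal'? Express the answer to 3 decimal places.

0.995

R1: slow=0.10 → w = 0.1000
R2: moderate=0.91, severe=0.38; AND[a·b] → w = 0.3458
R3: ¬none=1−0.11=0.89, slight=0.10; OR[a + b − a·b] → w = 0.9010
R4: moderate=0.91, none=0.11; OR[a + b − a·b] → w = 0.9199
Rules with consequent 'minimal': {R1, R2, R3, R4} → strengths 0.1000, 0.3458, 0.9010, 0.9199
Aggregate via t-conorm [a + b − a·b]: 0.9953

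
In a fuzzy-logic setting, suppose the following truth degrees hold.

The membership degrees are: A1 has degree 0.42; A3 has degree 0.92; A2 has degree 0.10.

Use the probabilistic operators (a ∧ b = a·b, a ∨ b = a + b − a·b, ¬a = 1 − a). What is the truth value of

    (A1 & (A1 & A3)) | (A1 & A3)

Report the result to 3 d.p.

A1 & A3 = a·b on (0.4200, 0.9200) = 0.3864
A1 & (A1 & A3) = a·b on (0.4200, 0.3864) = 0.1623
A1 & A3 = a·b on (0.4200, 0.9200) = 0.3864
(A1 & (A1 & A3)) | (A1 & A3) = a + b − a·b on (0.1623, 0.3864) = 0.4860

0.486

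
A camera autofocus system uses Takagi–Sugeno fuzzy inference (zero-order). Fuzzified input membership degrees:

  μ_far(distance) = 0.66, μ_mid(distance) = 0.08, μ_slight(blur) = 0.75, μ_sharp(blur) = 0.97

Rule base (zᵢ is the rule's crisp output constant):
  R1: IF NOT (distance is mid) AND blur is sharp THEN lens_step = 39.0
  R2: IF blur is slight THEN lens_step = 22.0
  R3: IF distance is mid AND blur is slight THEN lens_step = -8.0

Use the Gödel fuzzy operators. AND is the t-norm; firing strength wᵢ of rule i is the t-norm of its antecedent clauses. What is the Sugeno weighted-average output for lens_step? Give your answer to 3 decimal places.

29.566

R1 (z=39.0): ¬mid=1−0.08=0.92, sharp=0.97; AND[min(a, b)] → w = 0.92
R2 (z=22.0): slight=0.75 → w = 0.75
R3 (z=-8.0): mid=0.08, slight=0.75; AND[min(a, b)] → w = 0.08
Weighted average = (0.92·39.0 + 0.75·22.0 + 0.08·-8.0) / (0.92 + 0.75 + 0.08)
  = 51.7400 / 1.7500 = 29.566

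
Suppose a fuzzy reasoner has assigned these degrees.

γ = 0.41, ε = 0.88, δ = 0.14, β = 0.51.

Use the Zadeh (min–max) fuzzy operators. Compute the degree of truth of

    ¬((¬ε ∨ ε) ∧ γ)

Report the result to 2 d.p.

¬ε = 1 − 0.88 = 0.12
¬ε ∨ ε = max(a, b) on (0.12, 0.88) = 0.88
(¬ε ∨ ε) ∧ γ = min(a, b) on (0.88, 0.41) = 0.41
¬((¬ε ∨ ε) ∧ γ) = 1 − 0.41 = 0.59

0.59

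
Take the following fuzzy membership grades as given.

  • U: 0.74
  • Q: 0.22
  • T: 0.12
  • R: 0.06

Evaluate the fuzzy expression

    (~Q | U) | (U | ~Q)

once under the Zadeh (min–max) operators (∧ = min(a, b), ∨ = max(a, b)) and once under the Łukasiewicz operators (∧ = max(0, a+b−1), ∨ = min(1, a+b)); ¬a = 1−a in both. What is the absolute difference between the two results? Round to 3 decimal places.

0.220

Under Zadeh (min–max):
  ~Q = 1 − 0.22 = 0.78
  ~Q | U = max(a, b) on (0.78, 0.74) = 0.78
  ~Q = 1 − 0.22 = 0.78
  U | ~Q = max(a, b) on (0.74, 0.78) = 0.78
  (~Q | U) | (U | ~Q) = max(a, b) on (0.78, 0.78) = 0.78
  → value = 0.7800
Under Łukasiewicz:
  ~Q = 1 − 0.22 = 0.78
  ~Q | U = min(1, a+b) on (0.78, 0.74) = 1.00
  ~Q = 1 − 0.22 = 0.78
  U | ~Q = min(1, a+b) on (0.74, 0.78) = 1.00
  (~Q | U) | (U | ~Q) = min(1, a+b) on (1.00, 1.00) = 1.00
  → value = 1.0000
|0.7800 − 1.0000| = 0.220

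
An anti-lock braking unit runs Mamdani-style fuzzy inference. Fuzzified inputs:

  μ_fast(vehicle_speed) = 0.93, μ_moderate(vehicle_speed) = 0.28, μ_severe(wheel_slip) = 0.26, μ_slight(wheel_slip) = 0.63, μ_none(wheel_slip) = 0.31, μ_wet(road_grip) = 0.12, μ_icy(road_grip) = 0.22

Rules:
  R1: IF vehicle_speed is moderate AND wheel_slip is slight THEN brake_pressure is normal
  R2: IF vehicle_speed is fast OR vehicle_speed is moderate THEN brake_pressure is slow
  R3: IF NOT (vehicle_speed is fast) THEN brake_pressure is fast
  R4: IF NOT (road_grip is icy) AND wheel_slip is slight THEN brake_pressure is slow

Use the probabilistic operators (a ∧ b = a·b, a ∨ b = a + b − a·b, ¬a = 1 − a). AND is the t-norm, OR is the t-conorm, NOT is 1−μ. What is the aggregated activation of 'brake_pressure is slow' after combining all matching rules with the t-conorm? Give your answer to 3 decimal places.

0.974

R1: moderate=0.28, slight=0.63; AND[a·b] → w = 0.1764
R2: fast=0.93, moderate=0.28; OR[a + b − a·b] → w = 0.9496
R3: ¬fast=1−0.93=0.07 → w = 0.0700
R4: ¬icy=1−0.22=0.78, slight=0.63; AND[a·b] → w = 0.4914
Rules with consequent 'slow': {R2, R4} → strengths 0.9496, 0.4914
Aggregate via t-conorm [a + b − a·b]: 0.9744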